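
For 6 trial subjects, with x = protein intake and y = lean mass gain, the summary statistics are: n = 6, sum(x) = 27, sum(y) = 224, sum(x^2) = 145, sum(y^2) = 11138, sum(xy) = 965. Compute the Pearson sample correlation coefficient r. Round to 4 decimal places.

-0.1684

Numerator: nΣxy − (Σx)(Σy) = 6·965 − (27)(224) = -258
Denominator: √[(nΣx²−(Σx)²)(nΣy²−(Σy)²)]
  nΣx²−(Σx)² = 6·145 − 729 = 141;  nΣy²−(Σy)² = 6·11138 − 50176 = 16652
  √(141·16652) = √2347932 = 1532.2963
r = -258 / 1532.2963 = -0.1684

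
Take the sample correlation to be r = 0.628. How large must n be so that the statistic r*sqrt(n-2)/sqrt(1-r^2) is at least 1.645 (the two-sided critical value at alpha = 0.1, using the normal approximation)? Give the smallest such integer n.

7

Need r·√(n−2)/√(1−r²) ≥ 1.645
√(n−2) ≥ 1.645·√(1−0.394384) / 0.628 = 1.645·0.778213 / 0.628 = 2.0385
n−2 ≥ 4.1555  ⇒  n ≥ 6.1555
Smallest integer n = 7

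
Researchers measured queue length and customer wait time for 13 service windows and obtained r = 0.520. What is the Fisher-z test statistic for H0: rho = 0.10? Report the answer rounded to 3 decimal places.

1.505

z_r = atanh(0.520) = 0.576340,  z_0 = atanh(0.10) = 0.100335
SE = 1/√(n−3) = 1/√10 = 0.316228
z = (z_r − z_0)/SE = (0.576340 − 0.100335) / 0.316228 = 0.476005 / 0.316228 = 1.505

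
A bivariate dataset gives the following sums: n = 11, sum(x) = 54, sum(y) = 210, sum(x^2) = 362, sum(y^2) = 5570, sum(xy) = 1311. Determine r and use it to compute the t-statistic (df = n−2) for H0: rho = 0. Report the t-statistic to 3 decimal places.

S_xy = nΣxy − ΣxΣy = 11·1311 − 54·210 = 14421 − 11340 = 3081
S_xx = nΣx² − (Σx)² = 11·362 − 54² = 3982 − 2916 = 1066
S_yy = nΣy² − (Σy)² = 11·5570 − 210² = 61270 − 44100 = 17170
r = S_xy / √(S_xx·S_yy) = 3081 / √(1066·17170) = 3081 / √18303220 = 3081 / 4278.2263 = 0.7202
t = r·√(n−2)/√(1−r²) = 0.7202·√9 / √(1−0.518688) = 2.160600 / 0.693767 = 3.114

3.114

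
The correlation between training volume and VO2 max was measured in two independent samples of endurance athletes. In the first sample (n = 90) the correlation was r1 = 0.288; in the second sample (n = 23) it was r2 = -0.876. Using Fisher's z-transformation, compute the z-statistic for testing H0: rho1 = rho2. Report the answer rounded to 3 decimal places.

Fisher z-transforms: z1 = atanh(0.288) = 0.296384, z2 = atanh(-0.876) = -1.358308; difference d = 1.654692
Var(d) = 1/87 + 1/20 = 0.0114943 + 0.0500000 = 0.0614943
z = d/√Var(d) = 1.654692 / √0.0614943 = 1.654692 / 0.247980 = 6.673

6.673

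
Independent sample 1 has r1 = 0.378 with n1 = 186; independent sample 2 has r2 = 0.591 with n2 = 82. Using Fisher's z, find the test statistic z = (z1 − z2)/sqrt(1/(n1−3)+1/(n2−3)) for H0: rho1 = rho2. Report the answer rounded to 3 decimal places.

-2.091

Fisher z-transforms: z1 = atanh(0.378) = 0.397724, z2 = atanh(0.591) = 0.679201; difference d = -0.281477
Var(d) = 1/183 + 1/79 = 0.0054645 + 0.0126582 = 0.0181227
z = d/√Var(d) = -0.281477 / √0.0181227 = -0.281477 / 0.134621 = -2.091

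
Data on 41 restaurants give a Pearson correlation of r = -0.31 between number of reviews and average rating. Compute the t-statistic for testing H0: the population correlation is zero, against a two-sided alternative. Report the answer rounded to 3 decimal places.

t = r·√(n−2) / √(1−r²) with r = -0.31, n = 41
  = -0.31·√39 / √(1 − 0.0961)
  = -0.31·6.244998 / 0.950737
  = -1.935949 / 0.950737 = -2.036

-2.036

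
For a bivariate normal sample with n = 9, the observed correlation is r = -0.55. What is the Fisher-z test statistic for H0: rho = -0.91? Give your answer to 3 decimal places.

2.227

Fisher z: atanh(-0.55) = -0.618381, atanh(-0.91) = -1.527524
z = (z_r − z_0)·√(n−3) = (-0.618381 − (-1.527524))·√6 = 0.909143 · 2.449490 = 2.227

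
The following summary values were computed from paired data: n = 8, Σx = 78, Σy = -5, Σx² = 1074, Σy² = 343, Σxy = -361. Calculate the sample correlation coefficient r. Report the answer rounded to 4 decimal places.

-0.9566

Numerator: nΣxy − (Σx)(Σy) = 8·(-361) − (78)(-5) = -2498
Denominator: √[(nΣx²−(Σx)²)(nΣy²−(Σy)²)]
  nΣx²−(Σx)² = 8·1074 − 6084 = 2508;  nΣy²−(Σy)² = 8·343 − 25 = 2719
  √(2508·2719) = √6819252 = 2611.3698
r = -2498 / 2611.3698 = -0.9566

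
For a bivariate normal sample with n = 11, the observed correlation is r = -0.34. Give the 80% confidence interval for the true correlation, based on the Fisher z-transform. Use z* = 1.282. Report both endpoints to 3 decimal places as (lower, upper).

Fisher z: z_r = atanh(r) = ½·ln((1+(-0.34))/(1−(-0.34))) = -0.354093
SE(z) = 1/√(n−3) = 1/√8 = 0.353553
80% ⇒ z* = 1.282; margin = 1.282·0.353553 = 0.453255
CI on z-scale: (-0.807348, 0.099162)
Back-transform: tanh(-0.807348) = -0.668125, tanh(0.099162) = 0.098838

(-0.668, 0.099)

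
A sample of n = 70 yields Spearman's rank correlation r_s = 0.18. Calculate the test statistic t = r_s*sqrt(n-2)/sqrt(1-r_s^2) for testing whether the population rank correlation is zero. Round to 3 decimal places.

1 − r_s² = 1 − 0.0324 = 0.9676;  √(1−r_s²) = 0.983667
√(n−2) = √68 = 8.246211
t = r_s·√(n−2)/√(1−r_s²) = 0.18 · 8.246211 / 0.983667 = 1.509

1.509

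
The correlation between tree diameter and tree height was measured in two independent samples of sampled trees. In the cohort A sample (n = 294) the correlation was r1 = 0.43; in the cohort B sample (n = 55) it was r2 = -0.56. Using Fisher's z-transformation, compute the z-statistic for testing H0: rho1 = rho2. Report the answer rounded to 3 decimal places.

Fisher z-transforms: z1 = atanh(0.43) = 0.459897, z2 = atanh(-0.56) = -0.632833; difference d = 1.092730
Var(d) = 1/291 + 1/52 = 0.0034364 + 0.0192308 = 0.0226672
z = d/√Var(d) = 1.092730 / √0.0226672 = 1.092730 / 0.150556 = 7.258

7.258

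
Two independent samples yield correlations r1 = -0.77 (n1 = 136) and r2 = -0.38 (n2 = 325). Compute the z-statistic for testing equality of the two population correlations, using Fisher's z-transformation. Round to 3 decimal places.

-6.018

z1 = atanh(-0.77) = -1.020328,  z2 = atanh(-0.38) = -0.400060
SE = √(1/(n1−3) + 1/(n2−3)) = √(1/133 + 1/322) = √(0.0075188 + 0.0031056) = √0.0106244 = 0.103075
z = (z1 − z2)/SE = (-1.020328 − (-0.400060)) / 0.103075 = -0.620268 / 0.103075 = -6.018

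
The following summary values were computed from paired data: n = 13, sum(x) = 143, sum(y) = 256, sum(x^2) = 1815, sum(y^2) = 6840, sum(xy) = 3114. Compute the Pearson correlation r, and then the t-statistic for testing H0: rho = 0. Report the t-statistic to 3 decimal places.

S_xy = nΣxy − ΣxΣy = 13·3114 − 143·256 = 40482 − 36608 = 3874
S_xx = nΣx² − (Σx)² = 13·1815 − 143² = 23595 − 20449 = 3146
S_yy = nΣy² − (Σy)² = 13·6840 − 256² = 88920 − 65536 = 23384
r = S_xy / √(S_xx·S_yy) = 3874 / √(3146·23384) = 3874 / √73566064 = 3874 / 8577.0662 = 0.4517
t = r·√(n−2)/√(1−r²) = 0.4517·√11 / √(1−0.204033) = 1.498119 / 0.892170 = 1.679

1.679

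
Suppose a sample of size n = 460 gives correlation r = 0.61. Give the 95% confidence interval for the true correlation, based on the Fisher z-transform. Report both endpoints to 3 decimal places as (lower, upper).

(0.549, 0.664)

z_r = atanh(0.61) = 0.708921;  SE = 1/√(n−3) = 1/√457 = 0.046778
z-limits: 0.708921 ± 1.960·0.046778 = 0.708921 ± 0.091685 = [0.617236, 0.800606]
ρ-limits: (tanh 0.617236, tanh 0.800606) = (0.549, 0.664)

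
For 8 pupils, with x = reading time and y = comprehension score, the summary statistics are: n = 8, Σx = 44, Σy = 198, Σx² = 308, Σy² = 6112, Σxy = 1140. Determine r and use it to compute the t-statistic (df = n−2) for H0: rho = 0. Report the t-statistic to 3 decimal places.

0.449

S_xy = nΣxy − ΣxΣy = 8·1140 − 44·198 = 9120 − 8712 = 408
S_xx = nΣx² − (Σx)² = 8·308 − 44² = 2464 − 1936 = 528
S_yy = nΣy² − (Σy)² = 8·6112 − 198² = 48896 − 39204 = 9692
r = S_xy / √(S_xx·S_yy) = 408 / √(528·9692) = 408 / √5117376 = 408 / 2262.1618 = 0.1804
t = r·√(n−2)/√(1−r²) = 0.1804·√6 / √(1−0.032544) = 0.441888 / 0.983593 = 0.449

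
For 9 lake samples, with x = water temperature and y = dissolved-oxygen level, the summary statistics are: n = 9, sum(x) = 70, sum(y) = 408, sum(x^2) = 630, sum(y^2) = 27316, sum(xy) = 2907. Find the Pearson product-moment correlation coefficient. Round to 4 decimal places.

-0.3066

S_xy = nΣxy − ΣxΣy = 9·2907 − 70·408 = 26163 − 28560 = -2397
S_xx = nΣx² − (Σx)² = 9·630 − 70² = 5670 − 4900 = 770
S_yy = nΣy² − (Σy)² = 9·27316 − 408² = 245844 − 166464 = 79380
r = S_xy / √(S_xx·S_yy) = -2397 / √(770·79380) = -2397 / √61122600 = -2397 / 7818.0944 = -0.3066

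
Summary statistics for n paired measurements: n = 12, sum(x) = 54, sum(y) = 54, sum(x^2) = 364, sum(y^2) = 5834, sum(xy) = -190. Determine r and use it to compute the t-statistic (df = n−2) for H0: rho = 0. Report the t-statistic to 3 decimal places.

S_xy = nΣxy − ΣxΣy = 12·(-190) − 54·54 = -2280 − 2916 = -5196
S_xx = nΣx² − (Σx)² = 12·364 − 54² = 4368 − 2916 = 1452
S_yy = nΣy² − (Σy)² = 12·5834 − 54² = 70008 − 2916 = 67092
r = S_xy / √(S_xx·S_yy) = -5196 / √(1452·67092) = -5196 / √97417584 = -5196 / 9870.0347 = -0.5264
t = r·√(n−2)/√(1−r²) = -0.5264·√10 / √(1−0.277097) = -1.664623 / 0.850237 = -1.958

-1.958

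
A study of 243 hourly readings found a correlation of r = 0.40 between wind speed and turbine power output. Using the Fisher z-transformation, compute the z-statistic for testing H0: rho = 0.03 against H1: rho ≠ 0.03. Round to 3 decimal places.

6.098

Fisher z: atanh(0.40) = 0.423649, atanh(0.03) = 0.030009
z = (z_r − z_0)·√(n−3) = (0.423649 − 0.030009)·√240 = 0.393640 · 15.491933 = 6.098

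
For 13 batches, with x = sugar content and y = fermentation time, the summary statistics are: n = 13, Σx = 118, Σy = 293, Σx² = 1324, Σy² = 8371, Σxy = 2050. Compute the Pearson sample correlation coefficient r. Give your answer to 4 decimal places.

-0.9117

S_xy = nΣxy − ΣxΣy = 13·2050 − 118·293 = 26650 − 34574 = -7924
S_xx = nΣx² − (Σx)² = 13·1324 − 118² = 17212 − 13924 = 3288
S_yy = nΣy² − (Σy)² = 13·8371 − 293² = 108823 − 85849 = 22974
r = S_xy / √(S_xx·S_yy) = -7924 / √(3288·22974) = -7924 / √75538512 = -7924 / 8691.2894 = -0.9117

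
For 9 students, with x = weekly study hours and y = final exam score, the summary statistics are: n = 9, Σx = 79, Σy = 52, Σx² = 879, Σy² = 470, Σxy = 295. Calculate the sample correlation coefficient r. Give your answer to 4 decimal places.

-0.9102

S_xy = nΣxy − ΣxΣy = 9·295 − 79·52 = 2655 − 4108 = -1453
S_xx = nΣx² − (Σx)² = 9·879 − 79² = 7911 − 6241 = 1670
S_yy = nΣy² − (Σy)² = 9·470 − 52² = 4230 − 2704 = 1526
r = S_xy / √(S_xx·S_yy) = -1453 / √(1670·1526) = -1453 / √2548420 = -1453 / 1596.3771 = -0.9102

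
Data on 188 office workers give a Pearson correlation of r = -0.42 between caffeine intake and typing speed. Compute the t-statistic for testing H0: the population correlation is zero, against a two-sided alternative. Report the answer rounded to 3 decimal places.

1 − r² = 1 − 0.1764 = 0.8236;  √(1−r²) = 0.907524
√(n−2) = √186 = 13.638182
t = r·√(n−2)/√(1−r²) = -0.42 · 13.638182 / 0.907524 = -6.312

-6.312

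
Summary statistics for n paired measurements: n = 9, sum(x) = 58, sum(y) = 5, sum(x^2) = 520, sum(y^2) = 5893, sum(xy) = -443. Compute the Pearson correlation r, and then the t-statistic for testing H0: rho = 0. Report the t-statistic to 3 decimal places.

-1.577

S_xy = nΣxy − ΣxΣy = 9·(-443) − 58·5 = -3987 − 290 = -4277
S_xx = nΣx² − (Σx)² = 9·520 − 58² = 4680 − 3364 = 1316
S_yy = nΣy² − (Σy)² = 9·5893 − 5² = 53037 − 25 = 53012
r = S_xy / √(S_xx·S_yy) = -4277 / √(1316·53012) = -4277 / √69763792 = -4277 / 8352.4722 = -0.5121
t = r·√(n−2)/√(1−r²) = -0.5121·√7 / √(1−0.262246) = -1.354889 / 0.858926 = -1.577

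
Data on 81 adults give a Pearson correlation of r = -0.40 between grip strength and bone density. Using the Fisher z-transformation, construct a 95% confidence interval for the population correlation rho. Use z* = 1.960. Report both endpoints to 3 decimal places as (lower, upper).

(-0.569, -0.199)

Fisher z: z_r = atanh(r) = ½·ln((1+(-0.40))/(1−(-0.40))) = -0.423649
SE(z) = 1/√(n−3) = 1/√78 = 0.113228
95% ⇒ z* = 1.960; margin = 1.960·0.113228 = 0.221927
CI on z-scale: (-0.645576, -0.201722)
Back-transform: tanh(-0.645576) = -0.568684, tanh(-0.201722) = -0.199030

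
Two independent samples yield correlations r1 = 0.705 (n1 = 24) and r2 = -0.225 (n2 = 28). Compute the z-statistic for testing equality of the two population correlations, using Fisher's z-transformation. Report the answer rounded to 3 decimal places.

3.737

z1 = atanh(0.705) = 0.877173,  z2 = atanh(-0.225) = -0.228917
SE = √(1/(n1−3) + 1/(n2−3)) = √(1/21 + 1/25) = √(0.0476190 + 0.0400000) = √0.0876190 = 0.296005
z = (z1 − z2)/SE = (0.877173 − (-0.228917)) / 0.296005 = 1.106090 / 0.296005 = 3.737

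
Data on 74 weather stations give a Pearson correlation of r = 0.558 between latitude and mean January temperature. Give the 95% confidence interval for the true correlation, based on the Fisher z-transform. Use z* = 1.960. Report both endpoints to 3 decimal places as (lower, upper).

(0.378, 0.698)

z_r = atanh(0.558) = 0.629924;  SE = 1/√(n−3) = 1/√71 = 0.118678
z-limits: 0.629924 ± 1.960·0.118678 = 0.629924 ± 0.232609 = [0.397315, 0.862533]
ρ-limits: (tanh 0.397315, tanh 0.862533) = (0.378, 0.698)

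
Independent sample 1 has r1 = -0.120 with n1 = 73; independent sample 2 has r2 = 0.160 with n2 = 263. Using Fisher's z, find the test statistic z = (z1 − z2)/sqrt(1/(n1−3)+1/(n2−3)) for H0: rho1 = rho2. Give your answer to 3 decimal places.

z1 = atanh(-0.120) = -0.120581,  z2 = atanh(0.160) = 0.161387
SE = √(1/(n1−3) + 1/(n2−3)) = √(1/70 + 1/260) = √(0.0142857 + 0.0038462) = √0.0181319 = 0.134655
z = (z1 − z2)/SE = (-0.120581 − 0.161387) / 0.134655 = -0.281968 / 0.134655 = -2.094

-2.094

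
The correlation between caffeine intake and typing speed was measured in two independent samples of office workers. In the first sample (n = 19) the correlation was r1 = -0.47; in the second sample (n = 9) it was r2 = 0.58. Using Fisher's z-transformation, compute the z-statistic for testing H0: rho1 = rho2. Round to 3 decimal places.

-2.449

Fisher z-transforms: z1 = atanh(-0.47) = -0.510070, z2 = atanh(0.58) = 0.662463; difference d = -1.172533
Var(d) = 1/16 + 1/6 = 0.0625000 + 0.1666667 = 0.2291667
z = d/√Var(d) = -1.172533 / √0.2291667 = -1.172533 / 0.478714 = -2.449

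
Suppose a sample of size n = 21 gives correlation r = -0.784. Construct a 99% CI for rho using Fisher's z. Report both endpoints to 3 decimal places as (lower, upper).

z_r = atanh(-0.784) = -1.055667;  SE = 1/√(n−3) = 1/√18 = 0.235702
z-limits: -1.055667 ± 2.576·0.235702 = -1.055667 ± 0.607168 = [-1.662835, -0.448499]
ρ-limits: (tanh -1.662835, tanh -0.448499) = (-0.931, -0.421)

(-0.931, -0.421)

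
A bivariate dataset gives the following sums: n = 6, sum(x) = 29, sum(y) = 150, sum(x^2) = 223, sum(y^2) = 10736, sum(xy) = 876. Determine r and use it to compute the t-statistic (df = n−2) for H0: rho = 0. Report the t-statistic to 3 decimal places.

Numerator: nΣxy − (Σx)(Σy) = 6·876 − (29)(150) = 906
Denominator: √[(nΣx²−(Σx)²)(nΣy²−(Σy)²)]
  nΣx²−(Σx)² = 6·223 − 841 = 497;  nΣy²−(Σy)² = 6·10736 − 22500 = 41916
  √(497·41916) = √20832252 = 4564.2362
r = 906 / 4564.2362 = 0.1985
t = r·√(n−2)/√(1−r²) = 0.1985·√4 / √(1−0.039402) = 0.397000 / 0.980101 = 0.405

0.405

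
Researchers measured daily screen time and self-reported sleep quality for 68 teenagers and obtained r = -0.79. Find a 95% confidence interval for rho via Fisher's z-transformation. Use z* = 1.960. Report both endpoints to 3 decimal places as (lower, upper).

(-0.865, -0.680)

z_r = atanh(-0.79) = -1.071432;  SE = 1/√(n−3) = 1/√65 = 0.124035
z-limits: -1.071432 ± 1.960·0.124035 = -1.071432 ± 0.243109 = [-1.314541, -0.828323]
ρ-limits: (tanh -1.314541, tanh -0.828323) = (-0.865, -0.680)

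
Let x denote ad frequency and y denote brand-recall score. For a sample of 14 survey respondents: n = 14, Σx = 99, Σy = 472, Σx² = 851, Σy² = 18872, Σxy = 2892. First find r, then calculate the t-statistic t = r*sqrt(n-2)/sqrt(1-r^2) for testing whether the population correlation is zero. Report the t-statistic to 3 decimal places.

-3.101

Numerator: nΣxy − (Σx)(Σy) = 14·2892 − (99)(472) = -6240
Denominator: √[(nΣx²−(Σx)²)(nΣy²−(Σy)²)]
  nΣx²−(Σx)² = 14·851 − 9801 = 2113;  nΣy²−(Σy)² = 14·18872 − 222784 = 41424
  √(2113·41424) = √87528912 = 9355.6888
r = -6240 / 9355.6888 = -0.6670
t = r·√(n−2)/√(1−r²) = -0.6670·√12 / √(1−0.444889) = -2.310556 / 0.745058 = -3.101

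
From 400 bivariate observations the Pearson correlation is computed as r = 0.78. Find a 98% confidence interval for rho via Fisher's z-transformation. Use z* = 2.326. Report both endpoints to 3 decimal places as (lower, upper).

(0.730, 0.822)

z_r = atanh(0.78) = 1.045371;  SE = 1/√(n−3) = 1/√397 = 0.050189
z-limits: 1.045371 ± 2.326·0.050189 = 1.045371 ± 0.116740 = [0.928631, 1.162111]
ρ-limits: (tanh 0.928631, tanh 1.162111) = (0.730, 0.822)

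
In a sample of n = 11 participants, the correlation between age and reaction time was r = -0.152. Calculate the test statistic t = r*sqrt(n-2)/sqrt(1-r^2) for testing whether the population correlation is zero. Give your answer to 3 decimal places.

-0.461

t = r·√(n−2) / √(1−r²) with r = -0.152, n = 11
  = -0.152·√9 / √(1 − 0.023104)
  = -0.152·3.000000 / 0.988380
  = -0.456000 / 0.988380 = -0.461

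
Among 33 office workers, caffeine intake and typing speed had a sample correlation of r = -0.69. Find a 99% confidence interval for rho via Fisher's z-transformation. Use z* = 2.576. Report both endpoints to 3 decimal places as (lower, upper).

Fisher z: z_r = atanh(r) = ½·ln((1+(-0.69))/(1−(-0.69))) = -0.847956
SE(z) = 1/√(n−3) = 1/√30 = 0.182574
99% ⇒ z* = 2.576; margin = 2.576·0.182574 = 0.470311
CI on z-scale: (-1.318267, -0.377645)
Back-transform: tanh(-1.318267) = -0.866352, tanh(-0.377645) = -0.360661

(-0.866, -0.361)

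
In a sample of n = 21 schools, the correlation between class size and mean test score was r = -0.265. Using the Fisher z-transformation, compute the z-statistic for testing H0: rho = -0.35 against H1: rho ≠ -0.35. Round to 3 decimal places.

0.399

z_r = atanh(-0.265) = -0.271478,  z_0 = atanh(-0.35) = -0.365444
SE = 1/√(n−3) = 1/√18 = 0.235702
z = (z_r − z_0)/SE = (-0.271478 − (-0.365444)) / 0.235702 = 0.093966 / 0.235702 = 0.399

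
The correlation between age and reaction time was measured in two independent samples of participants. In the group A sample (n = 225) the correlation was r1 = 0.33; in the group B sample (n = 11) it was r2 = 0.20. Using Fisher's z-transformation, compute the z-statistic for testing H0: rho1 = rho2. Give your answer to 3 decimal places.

z1 = atanh(0.33) = 0.342828,  z2 = atanh(0.20) = 0.202733
SE = √(1/(n1−3) + 1/(n2−3)) = √(1/222 + 1/8) = √(0.0045045 + 0.1250000) = √0.1295045 = 0.359867
z = (z1 − z2)/SE = (0.342828 − 0.202733) / 0.359867 = 0.140095 / 0.359867 = 0.389

0.389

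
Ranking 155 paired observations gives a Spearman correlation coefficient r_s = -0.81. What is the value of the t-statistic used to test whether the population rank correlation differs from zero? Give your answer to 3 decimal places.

1 − r_s² = 1 − 0.6561 = 0.3439;  √(1−r_s²) = 0.586430
√(n−2) = √153 = 12.369317
t = r_s·√(n−2)/√(1−r_s²) = -0.81 · 12.369317 / 0.586430 = -17.085

-17.085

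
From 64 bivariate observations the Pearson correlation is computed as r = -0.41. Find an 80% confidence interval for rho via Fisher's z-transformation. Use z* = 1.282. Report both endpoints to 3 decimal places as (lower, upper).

(-0.537, -0.265)

Fisher z: z_r = atanh(r) = ½·ln((1+(-0.41))/(1−(-0.41))) = -0.435611
SE(z) = 1/√(n−3) = 1/√61 = 0.128037
80% ⇒ z* = 1.282; margin = 1.282·0.128037 = 0.164143
CI on z-scale: (-0.599754, -0.271468)
Back-transform: tanh(-0.599754) = -0.536874, tanh(-0.271468) = -0.264990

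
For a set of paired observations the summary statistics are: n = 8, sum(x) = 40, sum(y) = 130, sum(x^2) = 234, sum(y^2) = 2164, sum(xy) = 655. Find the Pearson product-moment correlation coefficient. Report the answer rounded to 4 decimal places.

Numerator: nΣxy − (Σx)(Σy) = 8·655 − (40)(130) = 40
Denominator: √[(nΣx²−(Σx)²)(nΣy²−(Σy)²)]
  nΣx²−(Σx)² = 8·234 − 1600 = 272;  nΣy²−(Σy)² = 8·2164 − 16900 = 412
  √(272·412) = √112064 = 334.7596
r = 40 / 334.7596 = 0.1195

0.1195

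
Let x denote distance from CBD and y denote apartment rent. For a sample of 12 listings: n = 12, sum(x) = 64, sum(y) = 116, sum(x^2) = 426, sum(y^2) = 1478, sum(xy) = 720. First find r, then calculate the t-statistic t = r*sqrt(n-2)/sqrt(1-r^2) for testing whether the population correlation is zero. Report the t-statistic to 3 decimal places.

2.270

Numerator: nΣxy − (Σx)(Σy) = 12·720 − (64)(116) = 1216
Denominator: √[(nΣx²−(Σx)²)(nΣy²−(Σy)²)]
  nΣx²−(Σx)² = 12·426 − 4096 = 1016;  nΣy²−(Σy)² = 12·1478 − 13456 = 4280
  √(1016·4280) = √4348480 = 2085.3009
r = 1216 / 2085.3009 = 0.5831
t = r·√(n−2)/√(1−r²) = 0.5831·√10 / √(1−0.340006) = 1.843924 / 0.812400 = 2.270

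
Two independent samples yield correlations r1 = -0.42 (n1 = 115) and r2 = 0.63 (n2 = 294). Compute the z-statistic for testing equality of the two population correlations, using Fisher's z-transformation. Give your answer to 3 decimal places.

-10.694

Fisher z-transforms: z1 = atanh(-0.42) = -0.447692, z2 = atanh(0.63) = 0.741416; difference d = -1.189108
Var(d) = 1/112 + 1/291 = 0.0089286 + 0.0034364 = 0.0123650
z = d/√Var(d) = -1.189108 / √0.0123650 = -1.189108 / 0.111198 = -10.694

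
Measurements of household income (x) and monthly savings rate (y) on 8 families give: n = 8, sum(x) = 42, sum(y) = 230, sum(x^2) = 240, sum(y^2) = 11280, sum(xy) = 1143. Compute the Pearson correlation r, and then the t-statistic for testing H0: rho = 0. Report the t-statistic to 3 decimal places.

Numerator: nΣxy − (Σx)(Σy) = 8·1143 − (42)(230) = -516
Denominator: √[(nΣx²−(Σx)²)(nΣy²−(Σy)²)]
  nΣx²−(Σx)² = 8·240 − 1764 = 156;  nΣy²−(Σy)² = 8·11280 − 52900 = 37340
  √(156·37340) = √5825040 = 2413.5120
r = -516 / 2413.5120 = -0.2138
t = r·√(n−2)/√(1−r²) = -0.2138·√6 / √(1−0.045710) = -0.523701 / 0.976878 = -0.536

-0.536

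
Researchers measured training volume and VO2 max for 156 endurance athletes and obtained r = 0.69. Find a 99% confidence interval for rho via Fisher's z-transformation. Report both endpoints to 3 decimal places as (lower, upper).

(0.565, 0.784)

Fisher z: z_r = atanh(r) = ½·ln((1+0.69)/(1−0.69)) = 0.847956
SE(z) = 1/√(n−3) = 1/√153 = 0.080845
99% ⇒ z* = 2.576; margin = 2.576·0.080845 = 0.208257
CI on z-scale: (0.639699, 1.056213)
Back-transform: tanh(0.639699) = 0.564695, tanh(1.056213) = 0.784210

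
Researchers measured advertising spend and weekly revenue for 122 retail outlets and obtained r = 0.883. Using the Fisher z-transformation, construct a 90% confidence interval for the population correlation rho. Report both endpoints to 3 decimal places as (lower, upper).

Fisher z: z_r = atanh(r) = ½·ln((1+0.883)/(1−0.883)) = 1.389224
SE(z) = 1/√(n−3) = 1/√119 = 0.091670
90% ⇒ z* = 1.645; margin = 1.645·0.091670 = 0.150797
CI on z-scale: (1.238427, 1.540021)
Back-transform: tanh(1.238427) = 0.845006, tanh(1.540021) = 0.912124

(0.845, 0.912)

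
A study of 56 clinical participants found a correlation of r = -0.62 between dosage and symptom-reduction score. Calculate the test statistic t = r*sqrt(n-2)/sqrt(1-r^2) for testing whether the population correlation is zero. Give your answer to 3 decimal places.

-5.807

t = r·√(n−2) / √(1−r²) with r = -0.62, n = 56
  = -0.62·√54 / √(1 − 0.3844)
  = -0.62·7.348469 / 0.784602
  = -4.556051 / 0.784602 = -5.807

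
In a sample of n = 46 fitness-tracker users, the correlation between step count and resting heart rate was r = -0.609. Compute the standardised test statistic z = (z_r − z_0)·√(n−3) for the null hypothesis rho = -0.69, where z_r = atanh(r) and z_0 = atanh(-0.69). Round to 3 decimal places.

0.922

z_r = atanh(-0.609) = -0.707330,  z_0 = atanh(-0.69) = -0.847956
SE = 1/√(n−3) = 1/√43 = 0.152499
z = (z_r − z_0)/SE = (-0.707330 − (-0.847956)) / 0.152499 = 0.140626 / 0.152499 = 0.922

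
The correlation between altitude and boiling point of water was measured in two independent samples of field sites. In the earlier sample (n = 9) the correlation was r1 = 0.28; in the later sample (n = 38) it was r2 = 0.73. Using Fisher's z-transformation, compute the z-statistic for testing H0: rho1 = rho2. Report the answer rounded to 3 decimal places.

-1.451

Fisher z-transforms: z1 = atanh(0.28) = 0.287682, z2 = atanh(0.73) = 0.928727; difference d = -0.641045
Var(d) = 1/6 + 1/35 = 0.1666667 + 0.0285714 = 0.1952381
z = d/√Var(d) = -0.641045 / √0.1952381 = -0.641045 / 0.441858 = -1.451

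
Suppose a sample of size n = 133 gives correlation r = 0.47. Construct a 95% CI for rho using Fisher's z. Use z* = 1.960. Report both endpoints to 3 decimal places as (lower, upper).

(0.326, 0.593)

Fisher z: z_r = atanh(r) = ½·ln((1+0.47)/(1−0.47)) = 0.510070
SE(z) = 1/√(n−3) = 1/√130 = 0.087706
95% ⇒ z* = 1.960; margin = 1.960·0.087706 = 0.171904
CI on z-scale: (0.338166, 0.681974)
Back-transform: tanh(0.338166) = 0.325839, tanh(0.681974) = 0.592801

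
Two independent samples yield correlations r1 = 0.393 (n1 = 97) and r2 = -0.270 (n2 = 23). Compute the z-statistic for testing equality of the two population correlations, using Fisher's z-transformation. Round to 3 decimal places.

2.811

z1 = atanh(0.393) = 0.415343,  z2 = atanh(-0.270) = -0.276864
SE = √(1/(n1−3) + 1/(n2−3)) = √(1/94 + 1/20) = √(0.0106383 + 0.0500000) = √0.0606383 = 0.246248
z = (z1 − z2)/SE = (0.415343 − (-0.276864)) / 0.246248 = 0.692207 / 0.246248 = 2.811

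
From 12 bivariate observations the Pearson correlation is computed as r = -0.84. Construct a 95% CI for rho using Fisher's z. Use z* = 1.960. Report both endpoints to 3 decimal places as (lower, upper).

(-0.954, -0.514)

z_r = atanh(-0.84) = -1.221174;  SE = 1/√(n−3) = 1/√9 = 0.333333
z-limits: -1.221174 ± 1.960·0.333333 = -1.221174 ± 0.653333 = [-1.874507, -0.567841]
ρ-limits: (tanh -1.874507, tanh -0.567841) = (-0.954, -0.514)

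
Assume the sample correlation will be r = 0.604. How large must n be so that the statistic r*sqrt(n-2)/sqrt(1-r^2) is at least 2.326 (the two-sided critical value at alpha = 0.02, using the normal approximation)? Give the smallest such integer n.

12

r√(n−2)/√(1−r²) ≥ 2.326  ⇔  n−2 ≥ (2.326)²·(1−r²)/r²
(1−r²)/r² = (1−0.364816)/0.364816 = 1.7411
n ≥ 2 + 5.410276·1.7411 = 2 + 9.4198 = 11.4198
⌈11.4198⌉ = 12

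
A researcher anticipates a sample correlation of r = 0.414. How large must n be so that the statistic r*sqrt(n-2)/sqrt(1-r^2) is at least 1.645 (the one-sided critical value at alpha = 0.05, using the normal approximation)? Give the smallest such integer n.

16

r√(n−2)/√(1−r²) ≥ 1.645  ⇔  n−2 ≥ (1.645)²·(1−r²)/r²
(1−r²)/r² = (1−0.171396)/0.171396 = 4.8344
n ≥ 2 + 2.706025·4.8344 = 2 + 13.0820 = 15.0820
⌈15.0820⌉ = 16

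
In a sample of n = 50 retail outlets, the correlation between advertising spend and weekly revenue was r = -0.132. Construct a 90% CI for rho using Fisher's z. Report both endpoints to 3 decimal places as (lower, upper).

(-0.356, 0.107)

z_r = atanh(-0.132) = -0.132775;  SE = 1/√(n−3) = 1/√47 = 0.145865
z-limits: -0.132775 ± 1.645·0.145865 = -0.132775 ± 0.239948 = [-0.372723, 0.107173]
ρ-limits: (tanh -0.372723, tanh 0.107173) = (-0.356, 0.107)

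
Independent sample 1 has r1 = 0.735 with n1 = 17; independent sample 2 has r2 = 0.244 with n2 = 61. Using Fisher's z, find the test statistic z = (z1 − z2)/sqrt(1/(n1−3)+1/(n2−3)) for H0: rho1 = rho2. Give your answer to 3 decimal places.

2.319

Fisher z-transforms: z1 = atanh(0.735) = 0.939516, z2 = atanh(0.244) = 0.249023; difference d = 0.690493
Var(d) = 1/14 + 1/58 = 0.0714286 + 0.0172414 = 0.0886700
z = d/√Var(d) = 0.690493 / √0.0886700 = 0.690493 / 0.297775 = 2.319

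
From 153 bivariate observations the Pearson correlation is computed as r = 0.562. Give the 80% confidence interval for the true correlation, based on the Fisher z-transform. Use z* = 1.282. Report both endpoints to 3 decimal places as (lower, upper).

z_r = atanh(0.562) = 0.635752;  SE = 1/√(n−3) = 1/√150 = 0.081650
z-limits: 0.635752 ± 1.282·0.081650 = 0.635752 ± 0.104675 = [0.531077, 0.740427]
ρ-limits: (tanh 0.531077, tanh 0.740427) = (0.486, 0.629)

(0.486, 0.629)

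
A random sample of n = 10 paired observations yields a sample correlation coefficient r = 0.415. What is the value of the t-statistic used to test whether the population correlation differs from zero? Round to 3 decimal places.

1.290

1 − r² = 1 − 0.172225 = 0.827775;  √(1−r²) = 0.909821
√(n−2) = √8 = 2.828427
t = r·√(n−2)/√(1−r²) = 0.415 · 2.828427 / 0.909821 = 1.290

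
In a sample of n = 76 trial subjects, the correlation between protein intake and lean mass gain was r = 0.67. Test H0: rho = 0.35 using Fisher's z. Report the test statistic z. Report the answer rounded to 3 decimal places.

z_r = atanh(0.67) = 0.810743,  z_0 = atanh(0.35) = 0.365444
SE = 1/√(n−3) = 1/√73 = 0.117041
z = (z_r − z_0)/SE = (0.810743 − 0.365444) / 0.117041 = 0.445299 / 0.117041 = 3.805

3.805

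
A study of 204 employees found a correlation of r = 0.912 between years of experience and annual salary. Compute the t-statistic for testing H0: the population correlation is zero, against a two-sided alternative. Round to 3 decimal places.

1 − r² = 1 − 0.831744 = 0.168256;  √(1−r²) = 0.410190
√(n−2) = √202 = 14.212670
t = r·√(n−2)/√(1−r²) = 0.912 · 14.212670 / 0.410190 = 31.600

31.600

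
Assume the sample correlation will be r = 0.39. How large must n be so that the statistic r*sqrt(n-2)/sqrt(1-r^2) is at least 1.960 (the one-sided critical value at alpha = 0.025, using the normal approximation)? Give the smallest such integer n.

Need r·√(n−2)/√(1−r²) ≥ 1.960
√(n−2) ≥ 1.960·√(1−0.1521) / 0.39 = 1.960·0.920815 / 0.39 = 4.6277
n−2 ≥ 21.4156  ⇒  n ≥ 23.4156
Smallest integer n = 24

24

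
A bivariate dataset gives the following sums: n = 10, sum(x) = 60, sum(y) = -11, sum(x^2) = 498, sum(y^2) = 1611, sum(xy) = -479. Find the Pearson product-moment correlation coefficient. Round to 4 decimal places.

Numerator: nΣxy − (Σx)(Σy) = 10·(-479) − (60)(-11) = -4130
Denominator: √[(nΣx²−(Σx)²)(nΣy²−(Σy)²)]
  nΣx²−(Σx)² = 10·498 − 3600 = 1380;  nΣy²−(Σy)² = 10·1611 − 121 = 15989
  √(1380·15989) = √22064820 = 4697.3205
r = -4130 / 4697.3205 = -0.8792

-0.8792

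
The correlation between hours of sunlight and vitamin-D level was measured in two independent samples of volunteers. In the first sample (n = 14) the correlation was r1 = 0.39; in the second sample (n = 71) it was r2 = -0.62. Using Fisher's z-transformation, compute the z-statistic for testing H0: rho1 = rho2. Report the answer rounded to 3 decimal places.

3.498

z1 = atanh(0.39) = 0.411800,  z2 = atanh(-0.62) = -0.725005
SE = √(1/(n1−3) + 1/(n2−3)) = √(1/11 + 1/68) = √(0.0909091 + 0.0147059) = √0.1056150 = 0.324985
z = (z1 − z2)/SE = (0.411800 − (-0.725005)) / 0.324985 = 1.136805 / 0.324985 = 3.498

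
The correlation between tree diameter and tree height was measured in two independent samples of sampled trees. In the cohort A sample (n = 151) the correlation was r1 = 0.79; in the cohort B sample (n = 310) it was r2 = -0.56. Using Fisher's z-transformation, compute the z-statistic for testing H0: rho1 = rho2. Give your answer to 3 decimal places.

Fisher z-transforms: z1 = atanh(0.79) = 1.071432, z2 = atanh(-0.56) = -0.632833; difference d = 1.704265
Var(d) = 1/148 + 1/307 = 0.0067568 + 0.0032573 = 0.0100141
z = d/√Var(d) = 1.704265 / √0.0100141 = 1.704265 / 0.100070 = 17.031

17.031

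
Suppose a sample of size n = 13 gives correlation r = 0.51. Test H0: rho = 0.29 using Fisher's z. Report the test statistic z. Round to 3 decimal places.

0.835

Fisher z: atanh(0.51) = 0.562730, atanh(0.29) = 0.298566
z = (z_r − z_0)·√(n−3) = (0.562730 − 0.298566)·√10 = 0.264164 · 3.162278 = 0.835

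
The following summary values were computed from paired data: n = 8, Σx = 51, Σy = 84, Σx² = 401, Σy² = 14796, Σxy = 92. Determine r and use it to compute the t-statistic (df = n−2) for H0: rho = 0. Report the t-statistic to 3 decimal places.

Numerator: nΣxy − (Σx)(Σy) = 8·92 − (51)(84) = -3548
Denominator: √[(nΣx²−(Σx)²)(nΣy²−(Σy)²)]
  nΣx²−(Σx)² = 8·401 − 2601 = 607;  nΣy²−(Σy)² = 8·14796 − 7056 = 111312
  √(607·111312) = √67566384 = 8219.8774
r = -3548 / 8219.8774 = -0.4316
t = r·√(n−2)/√(1−r²) = -0.4316·√6 / √(1−0.186279) = -1.057200 / 0.902065 = -1.172

-1.172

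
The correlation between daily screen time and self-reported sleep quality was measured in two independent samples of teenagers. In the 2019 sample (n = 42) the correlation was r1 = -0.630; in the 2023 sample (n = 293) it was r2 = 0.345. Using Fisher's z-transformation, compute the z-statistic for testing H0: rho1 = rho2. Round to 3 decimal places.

z1 = atanh(-0.630) = -0.741416,  z2 = atanh(0.345) = 0.359757
SE = √(1/(n1−3) + 1/(n2−3)) = √(1/39 + 1/290) = √(0.0256410 + 0.0034483) = √0.0290893 = 0.170556
z = (z1 − z2)/SE = (-0.741416 − 0.359757) / 0.170556 = -1.101173 / 0.170556 = -6.456

-6.456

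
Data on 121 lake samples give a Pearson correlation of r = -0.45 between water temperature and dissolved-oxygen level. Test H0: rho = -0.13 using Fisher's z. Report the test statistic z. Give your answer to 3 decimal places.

-3.845

Fisher z: atanh(-0.45) = -0.484700, atanh(-0.13) = -0.130740
z = (z_r − z_0)·√(n−3) = (-0.484700 − (-0.130740))·√118 = -0.353960 · 10.862780 = -3.845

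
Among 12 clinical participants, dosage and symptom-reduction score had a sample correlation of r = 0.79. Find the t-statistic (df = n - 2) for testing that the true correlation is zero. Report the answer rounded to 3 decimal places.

1 − r² = 1 − 0.6241 = 0.3759;  √(1−r²) = 0.613107
√(n−2) = √10 = 3.162278
t = r·√(n−2)/√(1−r²) = 0.79 · 3.162278 / 0.613107 = 4.075

4.075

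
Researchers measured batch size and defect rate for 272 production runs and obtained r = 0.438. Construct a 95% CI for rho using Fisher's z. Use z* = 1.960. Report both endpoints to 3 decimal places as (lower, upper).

Fisher z: z_r = atanh(r) = ½·ln((1+0.438)/(1−0.438)) = 0.469753
SE(z) = 1/√(n−3) = 1/√269 = 0.060971
95% ⇒ z* = 1.960; margin = 1.960·0.060971 = 0.119503
CI on z-scale: (0.350250, 0.589256)
Back-transform: tanh(0.350250) = 0.336597, tanh(0.589256) = 0.529360

(0.337, 0.529)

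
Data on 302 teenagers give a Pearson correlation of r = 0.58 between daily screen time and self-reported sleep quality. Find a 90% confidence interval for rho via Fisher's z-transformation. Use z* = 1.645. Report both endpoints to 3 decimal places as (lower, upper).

Fisher z: z_r = atanh(r) = ½·ln((1+0.58)/(1−0.58)) = 0.662463
SE(z) = 1/√(n−3) = 1/√299 = 0.057831
90% ⇒ z* = 1.645; margin = 1.645·0.057831 = 0.095132
CI on z-scale: (0.567331, 0.757595)
Back-transform: tanh(0.567331) = 0.513396, tanh(0.757595) = 0.639658

(0.513, 0.640)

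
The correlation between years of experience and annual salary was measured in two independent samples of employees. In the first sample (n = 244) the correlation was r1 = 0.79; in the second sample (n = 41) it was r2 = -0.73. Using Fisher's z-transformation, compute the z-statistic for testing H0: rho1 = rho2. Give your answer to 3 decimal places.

11.459

Fisher z-transforms: z1 = atanh(0.79) = 1.071432, z2 = atanh(-0.73) = -0.928727; difference d = 2.000159
Var(d) = 1/241 + 1/38 = 0.0041494 + 0.0263158 = 0.0304652
z = d/√Var(d) = 2.000159 / √0.0304652 = 2.000159 / 0.174543 = 11.459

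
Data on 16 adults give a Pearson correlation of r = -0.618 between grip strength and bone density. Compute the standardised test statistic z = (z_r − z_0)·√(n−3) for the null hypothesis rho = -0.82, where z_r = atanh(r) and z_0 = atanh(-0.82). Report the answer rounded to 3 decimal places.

1.569

z_r = atanh(-0.618) = -0.721763,  z_0 = atanh(-0.82) = -1.156817
SE = 1/√(n−3) = 1/√13 = 0.277350
z = (z_r − z_0)/SE = (-0.721763 − (-1.156817)) / 0.277350 = 0.435054 / 0.277350 = 1.569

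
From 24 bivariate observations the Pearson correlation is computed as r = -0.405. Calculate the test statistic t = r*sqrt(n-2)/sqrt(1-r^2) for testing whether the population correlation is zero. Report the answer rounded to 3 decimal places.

t = r·√(n−2) / √(1−r²) with r = -0.405, n = 24
  = -0.405·√22 / √(1 − 0.164025)
  = -0.405·4.690416 / 0.914317
  = -1.899618 / 0.914317 = -2.078

-2.078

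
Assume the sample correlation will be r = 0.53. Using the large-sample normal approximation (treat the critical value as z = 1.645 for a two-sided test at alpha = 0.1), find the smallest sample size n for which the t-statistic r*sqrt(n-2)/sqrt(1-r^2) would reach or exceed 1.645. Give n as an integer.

9

Need r·√(n−2)/√(1−r²) ≥ 1.645
√(n−2) ≥ 1.645·√(1−0.2809) / 0.53 = 1.645·0.847998 / 0.53 = 2.6320
n−2 ≥ 6.9274  ⇒  n ≥ 8.9274
Smallest integer n = 9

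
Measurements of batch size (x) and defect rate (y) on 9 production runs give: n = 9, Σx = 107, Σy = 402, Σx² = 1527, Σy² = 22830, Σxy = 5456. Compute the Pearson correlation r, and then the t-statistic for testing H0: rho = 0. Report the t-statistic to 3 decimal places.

Numerator: nΣxy − (Σx)(Σy) = 9·5456 − (107)(402) = 6090
Denominator: √[(nΣx²−(Σx)²)(nΣy²−(Σy)²)]
  nΣx²−(Σx)² = 9·1527 − 11449 = 2294;  nΣy²−(Σy)² = 9·22830 − 161604 = 43866
  √(2294·43866) = √100628604 = 10031.3810
r = 6090 / 10031.3810 = 0.6071
t = r·√(n−2)/√(1−r²) = 0.6071·√7 / √(1−0.368570) = 1.606236 / 0.794626 = 2.021

2.021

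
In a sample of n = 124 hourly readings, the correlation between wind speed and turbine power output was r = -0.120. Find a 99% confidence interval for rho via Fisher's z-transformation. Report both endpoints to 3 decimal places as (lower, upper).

z_r = atanh(-0.120) = -0.120581;  SE = 1/√(n−3) = 1/√121 = 0.090909
z-limits: -0.120581 ± 2.576·0.090909 = -0.120581 ± 0.234182 = [-0.354763, 0.113601]
ρ-limits: (tanh -0.354763, tanh 0.113601) = (-0.341, 0.113)

(-0.341, 0.113)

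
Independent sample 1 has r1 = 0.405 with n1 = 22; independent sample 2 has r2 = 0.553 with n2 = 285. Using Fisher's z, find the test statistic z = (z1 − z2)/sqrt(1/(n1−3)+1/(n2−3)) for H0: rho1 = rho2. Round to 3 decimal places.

-0.815

Fisher z-transforms: z1 = atanh(0.405) = 0.429616, z2 = atanh(0.553) = 0.622693; difference d = -0.193077
Var(d) = 1/19 + 1/282 = 0.0526316 + 0.0035461 = 0.0561777
z = d/√Var(d) = -0.193077 / √0.0561777 = -0.193077 / 0.237018 = -0.815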